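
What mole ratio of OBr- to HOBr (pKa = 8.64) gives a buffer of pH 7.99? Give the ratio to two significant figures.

pH = pKa + log(r) ⇒ log(r) = 7.99 − 8.64 = -0.65
r = [OBr-]/[HOBr] = 10^(-0.65) = 0.224

ratio = 0.22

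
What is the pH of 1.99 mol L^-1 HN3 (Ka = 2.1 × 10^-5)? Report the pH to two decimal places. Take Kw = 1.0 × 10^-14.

HN3 ⇌ N3- + H+
From the ICE table, Ka = [H+]²/(1.99 − [H+]) = 2.1 × 10^-5.
Assume [H+] ≪ 1.99: [H+] ≈ √(2.1 × 10^-5 × 1.99) = 6.46 × 10^-3 M
([H+]/C₀ = 0.32% < 5%, so the approximation holds.)
pH = −log[H+] = −log(6.46 × 10^-3) = 2.19

pH = 2.19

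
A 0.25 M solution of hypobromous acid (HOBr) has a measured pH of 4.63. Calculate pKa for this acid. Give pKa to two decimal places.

[H+] = 10^(-4.63) = 2.34 × 10^-5 M
At equilibrium [HA] = 0.25 − 2.34 × 10^-5 = 2.50 × 10^-1 M
Ka = [H+][A-]/[HA] = (2.34 × 10^-5)² / 2.50 × 10^-1 = 2.19 × 10^-9
pKa = -log(2.19 × 10^-9) = 8.66

pKa = 8.66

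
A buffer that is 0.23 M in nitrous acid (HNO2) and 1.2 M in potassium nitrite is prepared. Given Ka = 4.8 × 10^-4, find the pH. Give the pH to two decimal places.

pKa = −log(4.8 × 10^-4) = 3.319
pH = pKa + log([A⁻]/[HA]) = 3.319 + log(1.2/0.23)
pH = 3.319 + (+0.717) = 4.04

pH = 4.04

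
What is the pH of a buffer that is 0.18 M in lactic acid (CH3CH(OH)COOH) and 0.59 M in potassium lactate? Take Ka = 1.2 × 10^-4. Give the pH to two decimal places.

pH = 4.44

pKa = −log(1.2 × 10^-4) = 3.921
pH = pKa + log([A⁻]/[HA]) = 3.921 + log(0.59/0.18)
pH = 3.921 + (+0.516) = 4.44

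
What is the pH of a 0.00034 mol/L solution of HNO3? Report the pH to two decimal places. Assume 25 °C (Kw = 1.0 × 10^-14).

HNO3 is a strong acid and dissociates completely, so [H+] = 0.00034 M.
pH = -log(0.00034) = 3.47

pH = 3.47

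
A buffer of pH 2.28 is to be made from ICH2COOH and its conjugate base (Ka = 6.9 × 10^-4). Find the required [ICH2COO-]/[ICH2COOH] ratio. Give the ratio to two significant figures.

pKa = -log(6.9 × 10^-4) = 3.161
pH = pKa + log(r) ⇒ log(r) = 2.28 − 3.161 = -0.881
r = [ICH2COO-]/[ICH2COOH] = 10^(-0.881) = 0.132

ratio = 0.13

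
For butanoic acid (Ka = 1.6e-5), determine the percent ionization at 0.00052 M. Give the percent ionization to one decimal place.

CH3(CH2)2COOH ⇌ CH3(CH2)2COO- + H+; let x = [H+] at equilibrium.
Solve x² + 1.6e-05x − 8.32e-09 = 0 → x = 8.36 × 10^-5 M
% ionization = x/C₀ × 100% = 8.36 × 10^-5/0.00052 × 100% = 16.1%

16.1%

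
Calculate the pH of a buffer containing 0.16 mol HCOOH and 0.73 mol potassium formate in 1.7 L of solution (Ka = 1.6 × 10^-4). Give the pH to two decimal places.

pKa = −log(1.6 × 10^-4) = 3.796
Henderson–Hasselbalch: pH = pKa + log([HCOO-]/[HCOOH]) = 3.796 + log(0.73/0.16)
pH = 3.796 + (+0.659) = 4.46

pH = 4.46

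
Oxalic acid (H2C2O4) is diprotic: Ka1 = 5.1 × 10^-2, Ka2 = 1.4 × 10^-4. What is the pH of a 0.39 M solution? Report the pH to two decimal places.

Ka1 ≫ Ka2, so treat the first dissociation as the only significant source of H+.
Ka1 = x²/(0.39 − x) = 5.1 × 10^-2
Solving the quadratic: x = (−Ka1 + √(Ka1² + 4·Ka1·C₀))/2 = 1.18 × 10^-1 M
pH = −log(1.18 × 10^-1) = 0.93

pH = 0.93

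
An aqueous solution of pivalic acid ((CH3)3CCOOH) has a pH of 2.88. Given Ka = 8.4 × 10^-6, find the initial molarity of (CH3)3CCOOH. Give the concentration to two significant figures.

[H+] = 10^(-2.88) = 1.32 × 10^-3 M = x
Ka = x²/(C₀ − x) ⇒ C₀ = x + x²/Ka
C₀ = 1.32 × 10^-3 + (1.32 × 10^-3)²/(8.4 × 10^-6) = 2.09 × 10^-1 M

C₀ = 2.1 × 10^-1 M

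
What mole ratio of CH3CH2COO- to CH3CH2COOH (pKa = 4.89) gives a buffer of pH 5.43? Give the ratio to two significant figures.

ratio = 3.5

pH = pKa + log(r) ⇒ log(r) = 5.43 − 4.89 = +0.54
r = [CH3CH2COO-]/[CH3CH2COOH] = 10^(+0.54) = 3.47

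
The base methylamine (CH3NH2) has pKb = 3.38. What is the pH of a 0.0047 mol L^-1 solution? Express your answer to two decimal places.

CH3NH2 + H2O ⇌ CH3NH3+ + OH-
Kb = 10^(−3.38) = 4.17 × 10^-4
Let x = [OH-] at equilibrium. Kb = x²/(0.0047 − x).
Here C₀/Kb ≈ 11.3, so the small-x approximation fails. Use the quadratic:
x = [−0.000417 + √(0.000417² + 7.84e-06)]/2 = 1.21 × 10^-3 M
pOH = 2.92, so pH = 14.00 − pOH = 11.08

pH = 11.08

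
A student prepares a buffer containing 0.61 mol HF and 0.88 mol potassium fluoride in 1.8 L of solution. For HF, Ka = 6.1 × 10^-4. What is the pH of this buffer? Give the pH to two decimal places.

pKa = −log(6.1 × 10^-4) = 3.215
Using pH = pKa + log([base]/[acid]) with [base]/[acid] = 0.88/0.61:
pH = 3.215 + (+0.159) = 3.37

pH = 3.37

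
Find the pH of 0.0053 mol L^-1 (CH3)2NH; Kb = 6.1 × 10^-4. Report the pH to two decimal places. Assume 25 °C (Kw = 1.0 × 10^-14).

pH = 11.18

(CH3)2NH + H2O ⇌ (CH3)2NH2+ + OH-
Kb = x²/(0.0053 − x) = 6.1 × 10^-4
The 5% rule fails; solving x² + Kb·x − Kb·C₀ = 0 exactly:
x = (−Kb + √(Kb² + 4·Kb·C₀))/2 = 1.52 × 10^-3 M
pOH = −log(1.52 × 10^-3) = 2.82; pH = 14.00 − 2.82 = 11.18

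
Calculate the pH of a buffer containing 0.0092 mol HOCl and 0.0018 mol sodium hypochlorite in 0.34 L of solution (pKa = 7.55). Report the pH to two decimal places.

pH = pKa + log([A⁻]/[HA]) = 7.55 + log(0.0018/0.0092)
pH = 7.55 + (-0.709) = 6.84

pH = 6.84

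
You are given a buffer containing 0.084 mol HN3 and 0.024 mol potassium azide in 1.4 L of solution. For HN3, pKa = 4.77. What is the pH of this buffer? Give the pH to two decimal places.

Using pH = pKa + log([base]/[acid]) with [base]/[acid] = 0.024/0.084:
pH = 4.77 + (-0.544) = 4.23

pH = 4.23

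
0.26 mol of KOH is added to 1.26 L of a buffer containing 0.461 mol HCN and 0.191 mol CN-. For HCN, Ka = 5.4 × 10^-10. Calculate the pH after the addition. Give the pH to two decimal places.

pH = 9.62

OH- converts HCN to CN-: HCN → 0.201 mol, CN- → 0.451 mol.
pKa = −log(5.4 × 10^-10) = 9.268
pH = pKa + log(n_CN-/n_HCN) = 9.268 + log(0.451/0.201) = 9.268 + (+0.351)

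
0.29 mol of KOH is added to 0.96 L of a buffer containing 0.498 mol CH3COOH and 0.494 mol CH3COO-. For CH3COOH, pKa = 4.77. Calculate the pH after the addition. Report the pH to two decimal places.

After neutralization: n(CH3COOH) = 0.208 mol, n(CH3COO-) = 0.784 mol.
pH = pKa + log([A⁻]/[HA]) = 4.77 + log(0.784/0.208) = 4.77 +0.576

pH = 5.35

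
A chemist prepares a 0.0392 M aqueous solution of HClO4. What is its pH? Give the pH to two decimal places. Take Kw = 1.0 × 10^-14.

pH = 1.41

HClO4 is a strong acid and dissociates completely, so [H+] = 0.0392 M.
pH = -log(0.0392) = 1.41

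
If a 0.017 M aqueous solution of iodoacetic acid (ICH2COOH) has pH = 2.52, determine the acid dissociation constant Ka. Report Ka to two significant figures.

Ka = 6.5 × 10^-4

[H+] = 10^(-2.52) = 3.02 × 10^-3 M
At equilibrium [HA] = 0.017 − 3.02 × 10^-3 = 1.40 × 10^-2 M
Ka = [H+][A-]/[HA] = (3.02 × 10^-3)² / 1.40 × 10^-2 = 6.5 × 10^-4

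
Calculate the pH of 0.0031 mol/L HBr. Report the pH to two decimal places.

HBr is a strong acid and dissociates completely, so [H+] = 0.0031 M.
pH = -log(0.0031) = 2.51

pH = 2.51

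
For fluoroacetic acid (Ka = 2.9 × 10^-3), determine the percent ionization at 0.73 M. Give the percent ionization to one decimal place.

6.1%

FCH2COOH ⇌ FCH2COO- + H+; let x = [H+] at equilibrium.
Solve x² + 0.0029x − 0.00212 = 0 → x = 4.46 × 10^-2 M
% ionization = x/C₀ × 100% = 4.46 × 10^-2/0.73 × 100% = 6.1%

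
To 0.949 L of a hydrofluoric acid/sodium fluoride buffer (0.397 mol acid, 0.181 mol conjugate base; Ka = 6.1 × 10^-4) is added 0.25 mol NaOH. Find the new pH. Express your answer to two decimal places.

OH- converts HF to F-: HF → 0.147 mol, F- → 0.431 mol.
pKa = −log(6.1 × 10^-4) = 3.215
pH = pKa + log([A⁻]/[HA]) = 3.215 + log(0.431/0.147) = 3.215 +0.467

pH = 3.68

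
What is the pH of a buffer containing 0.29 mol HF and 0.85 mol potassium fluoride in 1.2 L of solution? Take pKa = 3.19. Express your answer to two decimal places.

pH = 3.66

Henderson–Hasselbalch: pH = pKa + log([F-]/[HF]) = 3.19 + log(0.85/0.29)
pH = 3.19 + (+0.467) = 3.66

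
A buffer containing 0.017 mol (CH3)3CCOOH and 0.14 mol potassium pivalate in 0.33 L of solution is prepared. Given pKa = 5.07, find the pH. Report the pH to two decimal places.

pH = 5.99

Using pH = pKa + log([base]/[acid]) with [base]/[acid] = 0.14/0.017:
pH = 5.07 + (+0.916) = 5.99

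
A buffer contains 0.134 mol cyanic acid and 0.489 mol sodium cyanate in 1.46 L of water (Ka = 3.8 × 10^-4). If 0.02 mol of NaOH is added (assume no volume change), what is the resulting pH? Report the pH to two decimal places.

After neutralization: n(HOCN) = 0.114 mol, n(OCN-) = 0.509 mol.
pKa = −log(3.8 × 10^-4) = 3.420
Henderson–Hasselbalch with mole ratio 0.509/0.114: pH = 3.420 + (+0.650)

pH = 4.07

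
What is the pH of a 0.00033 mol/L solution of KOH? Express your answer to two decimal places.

KOH is a strong base; [OH-] = 0.00033 M.
pOH = -log(0.00033) = 3.48
pH = 14.00 - 3.48 = 10.52

pH = 10.52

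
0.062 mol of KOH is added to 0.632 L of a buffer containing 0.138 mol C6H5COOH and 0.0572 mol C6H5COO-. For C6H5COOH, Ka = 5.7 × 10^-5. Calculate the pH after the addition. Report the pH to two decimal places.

pH = 4.44

After neutralization: n(C6H5COOH) = 0.076 mol, n(C6H5COO-) = 0.119 mol.
pKa = −log(5.7 × 10^-5) = 4.244
pH = pKa + log(n_C6H5COO-/n_C6H5COOH) = 4.244 + log(0.119/0.076) = 4.244 + (+0.195)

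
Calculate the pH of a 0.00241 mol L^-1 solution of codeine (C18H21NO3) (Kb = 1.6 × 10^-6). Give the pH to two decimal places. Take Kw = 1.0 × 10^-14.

pH = 9.79

C18H21NO3 + H2O ⇌ C18H22NO3+ + OH-
Kb = [OH-]²/(0.00241 − [OH-]) = 1.6 × 10^-6
Since Kb ≪ C₀, [OH-] ≈ √(Kb·C₀) = 6.21 × 10^-5 M.
Check: 2.6% ionized — well under 5%, approximation valid.
pOH = 4.21, so pH = 14.00 − pOH = 9.79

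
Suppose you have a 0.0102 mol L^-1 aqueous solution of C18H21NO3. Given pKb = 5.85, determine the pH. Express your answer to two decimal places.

pH = 10.08

C18H21NO3 + H2O ⇌ C18H22NO3+ + OH-
Kb = 10^(−5.85) = 1.41 × 10^-6
From the ICE table, Kb = [OH-]²/(0.0102 − [OH-]) = 1.41 × 10^-6.
Assume [OH-] ≪ 0.0102: [OH-] ≈ √(1.41 × 10^-6 × 0.0102) = 1.20 × 10^-4 M
([OH-]/C₀ = 1.2% < 5%, so the approximation holds.)
pOH = −log(1.20 × 10^-4) = 3.92; pH = 14.00 − 3.92 = 10.08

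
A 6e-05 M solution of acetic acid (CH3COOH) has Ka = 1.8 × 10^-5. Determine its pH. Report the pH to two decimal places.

CH3COOH ⇌ CH3COO- + H+
From the ICE table, Ka = x²/(6e-05 − x) = 1.8 × 10^-5.
The 5% rule fails; solving x² + Ka·x − Ka·C₀ = 0 exactly:
x = (−Ka + √(Ka² + 4·Ka·C₀))/2 = 2.51 × 10^-5 M
pH = −log(2.51 × 10^-5) = 4.60

pH = 4.60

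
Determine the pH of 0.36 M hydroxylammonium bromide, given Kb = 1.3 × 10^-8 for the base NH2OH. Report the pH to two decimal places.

pH = 3.28

NH3OH+ is the conjugate acid of the weak base NH2OH.
Ka = Kw/Kb = 1.0×10^-14 / 1.3 × 10^-8 = 7.69 × 10^-7
Ka = x²/(0.36 − x) = 7.69 × 10^-7
Since Ka ≪ C₀, x ≈ √(Ka·C₀) = 5.26 × 10^-4 M.
pH = −log(5.26 × 10^-4) = 3.28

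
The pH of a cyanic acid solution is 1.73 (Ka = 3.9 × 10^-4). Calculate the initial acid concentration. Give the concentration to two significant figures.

C₀ = 9.1 × 10^-1 M

[H+] = 10^(-1.73) = 1.86 × 10^-2 M = x
Ka = x²/(C₀ − x) ⇒ C₀ = x + x²/Ka
C₀ = 1.86 × 10^-2 + (1.86 × 10^-2)²/(3.9 × 10^-4) = 9.06 × 10^-1 M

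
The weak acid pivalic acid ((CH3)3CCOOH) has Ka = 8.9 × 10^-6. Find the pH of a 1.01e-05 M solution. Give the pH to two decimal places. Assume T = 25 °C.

pH = 5.22

(CH3)3CCOOH ⇌ (CH3)3CCOO- + H+
Ka = [H+]²/(1.01e-05 − [H+]) = 8.9 × 10^-6
Here C₀/Ka ≈ 1.13, so the small-[H+] approximation fails. Use the quadratic:
[H+] = (−Ka + √(Ka² + 4·Ka·C₀))/2 = 6.02 × 10^-6 M
pH = −log(6.02 × 10^-6) = 5.22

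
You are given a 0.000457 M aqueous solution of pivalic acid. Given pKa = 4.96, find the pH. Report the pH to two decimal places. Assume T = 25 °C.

pH = 4.18

(CH3)3CCOOH ⇌ (CH3)3CCOO- + H+
Ka = 10^(−4.96) = 1.10 × 10^-5
Ka = [H+]²/(0.000457 − [H+]) = 1.10 × 10^-5
Here C₀/Ka ≈ 41.5, so the small-[H+] approximation fails. Use the quadratic:
[H+] = [−1.1e-05 + √(1.1e-05² + 2.01e-08)]/2 = 6.56 × 10^-5 M
pH = −log(6.56 × 10^-5) = 4.18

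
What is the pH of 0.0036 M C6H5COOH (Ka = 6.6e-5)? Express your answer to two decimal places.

pH = 3.34

C6H5COOH ⇌ C6H5COO- + H+
Ka = [H+]²/(0.0036 − [H+]) = 6.6 × 10^-5
The 5% rule fails; solving [H+]² + Ka·[H+] − Ka·C₀ = 0 exactly:
[H+] = (−Ka + √(Ka² + 4·Ka·C₀))/2 = 4.56 × 10^-4 M
pH = −log(4.56 × 10^-4) = 3.34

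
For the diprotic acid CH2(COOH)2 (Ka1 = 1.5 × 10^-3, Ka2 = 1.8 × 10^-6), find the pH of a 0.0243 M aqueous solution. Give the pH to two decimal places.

Since Ka1 ≫ Ka2, the first ionization dominates [H+].
Ka1 = x²/(0.0243 − x) = 1.5 × 10^-3
Solving the quadratic: x = (−Ka1 + √(Ka1² + 4·Ka1·C₀))/2 = 5.33 × 10^-3 M
pH = −log(5.33 × 10^-3) = 2.27

pH = 2.27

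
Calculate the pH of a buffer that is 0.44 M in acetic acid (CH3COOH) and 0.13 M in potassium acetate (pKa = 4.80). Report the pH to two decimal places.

Henderson–Hasselbalch: pH = pKa + log([CH3COO-]/[CH3COOH]) = 4.80 + log(0.13/0.44)
pH = 4.80 + (-0.530) = 4.27

pH = 4.27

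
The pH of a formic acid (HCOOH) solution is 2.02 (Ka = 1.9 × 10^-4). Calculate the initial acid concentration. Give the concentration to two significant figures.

C₀ = 4.9 × 10^-1 M

[H+] = 10^(-2.02) = 9.55 × 10^-3 M = x
Ka = x²/(C₀ − x) ⇒ C₀ = x + x²/Ka
C₀ = 9.55 × 10^-3 + (9.55 × 10^-3)²/(1.9 × 10^-4) = 4.90 × 10^-1 M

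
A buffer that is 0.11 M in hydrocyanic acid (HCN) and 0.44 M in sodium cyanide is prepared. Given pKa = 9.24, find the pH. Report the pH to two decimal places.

Using pH = pKa + log([base]/[acid]) with [base]/[acid] = 0.44/0.11:
pH = 9.24 + (+0.602) = 9.84

pH = 9.84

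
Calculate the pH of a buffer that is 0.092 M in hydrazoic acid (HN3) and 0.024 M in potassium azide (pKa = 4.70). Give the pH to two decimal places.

pH = 4.12

Henderson–Hasselbalch: pH = pKa + log([N3-]/[HN3]) = 4.70 + log(0.024/0.092)
pH = 4.70 + (-0.584) = 4.12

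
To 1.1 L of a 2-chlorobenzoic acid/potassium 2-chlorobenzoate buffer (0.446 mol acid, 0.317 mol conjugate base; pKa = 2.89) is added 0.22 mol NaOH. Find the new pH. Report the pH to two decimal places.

OH- converts ClC6H4COOH to ClC6H4COO-: ClC6H4COOH → 0.226 mol, ClC6H4COO- → 0.537 mol.
Henderson–Hasselbalch with mole ratio 0.537/0.226: pH = 2.89 + (+0.376)

pH = 3.27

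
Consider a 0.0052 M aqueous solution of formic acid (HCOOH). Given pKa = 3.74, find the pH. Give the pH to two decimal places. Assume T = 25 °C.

HCOOH ⇌ HCOO- + H+
Ka = 10^(−3.74) = 1.82 × 10^-4
From the ICE table, Ka = [H+]²/(0.0052 − [H+]) = 1.82 × 10^-4.
The 5% rule fails; solving [H+]² + Ka·[H+] − Ka·C₀ = 0 exactly:
[H+] = (−Ka + √(Ka² + 4·Ka·C₀))/2 = 8.86 × 10^-4 M
pH = −log(8.86 × 10^-4) = 3.05

pH = 3.05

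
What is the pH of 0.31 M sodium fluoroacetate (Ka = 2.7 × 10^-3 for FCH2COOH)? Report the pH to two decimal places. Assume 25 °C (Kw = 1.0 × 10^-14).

pH = 8.03

FCH2COO- is the conjugate base of the weak acid FCH2COOH.
Kb = Kw/Ka = 1.0×10^-14 / 2.7 × 10^-3 = 3.70 × 10^-12
Kb = x²/(0.31 − x) = 3.70 × 10^-12
Since Kb ≪ C₀, x ≈ √(Kb·C₀) = 1.07 × 10^-6 M.
(x/C₀ = 0.00035% < 5%, so the approximation holds.)
pOH = 5.97, so pH = 14.00 − pOH = 8.03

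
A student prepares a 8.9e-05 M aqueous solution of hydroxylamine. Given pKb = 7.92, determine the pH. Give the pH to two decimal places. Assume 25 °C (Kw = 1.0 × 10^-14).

pH = 8.01

NH2OH + H2O ⇌ NH3OH+ + OH-
Kb = 10^(−7.92) = 1.20 × 10^-8
From the ICE table, Kb = x²/(8.9e-05 − x) = 1.20 × 10^-8.
Assume x ≪ 8.9e-05: x ≈ √(1.20 × 10^-8 × 8.9e-05) = 1.03 × 10^-6 M
pOH = 5.99, so pH = 14.00 − pOH = 8.01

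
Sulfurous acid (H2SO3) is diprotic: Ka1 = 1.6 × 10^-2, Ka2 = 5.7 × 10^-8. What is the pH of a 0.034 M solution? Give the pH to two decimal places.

pH = 1.78

Since Ka1 ≫ Ka2, the first ionization dominates [H+].
Ka1 = x²/(0.034 − x) = 1.6 × 10^-2
Solving the quadratic: x = (−Ka1 + √(Ka1² + 4·Ka1·C₀))/2 = 1.67 × 10^-2 M
pH = −log(1.67 × 10^-2) = 1.78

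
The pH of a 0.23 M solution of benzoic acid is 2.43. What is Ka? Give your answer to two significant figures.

[H+] = 10^(-2.43) = 3.72 × 10^-3 M
At equilibrium [HA] = 0.23 − 3.72 × 10^-3 = 2.26 × 10^-1 M
Ka = [H+][A-]/[HA] = (3.72 × 10^-3)² / 2.26 × 10^-1 = 6.1 × 10^-5

Ka = 6.1 × 10^-5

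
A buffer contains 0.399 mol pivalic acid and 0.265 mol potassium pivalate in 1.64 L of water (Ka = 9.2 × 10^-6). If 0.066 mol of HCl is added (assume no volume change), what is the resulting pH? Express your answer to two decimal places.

After neutralization: n((CH3)3CCOOH) = 0.465 mol, n((CH3)3CCOO-) = 0.199 mol.
pKa = −log(9.2 × 10^-6) = 5.036
Henderson–Hasselbalch with mole ratio 0.199/0.465: pH = 5.036 + (-0.369)

pH = 4.67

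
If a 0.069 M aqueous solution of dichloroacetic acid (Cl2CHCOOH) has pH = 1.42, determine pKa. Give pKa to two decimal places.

pKa = 1.33

[H+] = 10^(-1.42) = 3.80 × 10^-2 M
At equilibrium [HA] = 0.069 − 3.80 × 10^-2 = 3.10 × 10^-2 M
Ka = [H+][A-]/[HA] = (3.80 × 10^-2)² / 3.10 × 10^-2 = 4.66 × 10^-2
pKa = -log(4.66 × 10^-2) = 1.33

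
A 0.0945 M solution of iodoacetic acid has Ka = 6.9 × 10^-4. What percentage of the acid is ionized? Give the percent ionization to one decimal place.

ICH2COOH ⇌ ICH2COO- + H+; let x = [H+] at equilibrium.
Ka = x²/(C₀ − x); solving the quadratic gives x = 7.74 × 10^-3 M.
Fraction ionized = 7.74 × 10^-3 / 0.0945 = 0.0819 → 8.2%

8.2%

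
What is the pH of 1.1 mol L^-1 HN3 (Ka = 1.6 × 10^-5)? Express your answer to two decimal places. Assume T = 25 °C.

pH = 2.38

HN3 ⇌ N3- + H+
Ka = [H+]²/(1.1 − [H+]) = 1.6 × 10^-5
Neglecting [H+] in the denominator: [H+] = √(1.6 × 10^-5 × 1.1) = 4.20 × 10^-3 M
pH = −log(4.20 × 10^-3) = 2.38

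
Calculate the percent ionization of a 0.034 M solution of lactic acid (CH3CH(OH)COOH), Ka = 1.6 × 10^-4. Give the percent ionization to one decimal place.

CH3CH(OH)COOH ⇌ CH3CH(OH)COO- + H+; let x = [H+] at equilibrium.
Solve x² + 0.00016x − 5.44e-06 = 0 → x = 2.25 × 10^-3 M
Fraction ionized = 2.25 × 10^-3 / 0.034 = 0.0662 → 6.6%

6.6%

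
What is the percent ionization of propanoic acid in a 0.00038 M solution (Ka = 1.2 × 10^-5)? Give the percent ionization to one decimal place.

CH3CH2COOH ⇌ CH3CH2COO- + H+; let x = [H+] at equilibrium.
Ka = x²/(C₀ − x); solving the quadratic gives x = 6.18 × 10^-5 M.
% ionization = x/C₀ × 100% = 6.18 × 10^-5/0.00038 × 100% = 16.3%

16.3%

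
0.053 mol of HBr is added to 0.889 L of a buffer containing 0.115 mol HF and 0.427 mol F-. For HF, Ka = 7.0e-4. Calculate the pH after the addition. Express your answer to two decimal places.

Added H+ converts F- to HF: HF → 0.168 mol, F- → 0.374 mol.
pKa = −log(7.0 × 10^-4) = 3.155
pH = pKa + log(n_F-/n_HF) = 3.155 + log(0.374/0.168) = 3.155 + (+0.348)

pH = 3.50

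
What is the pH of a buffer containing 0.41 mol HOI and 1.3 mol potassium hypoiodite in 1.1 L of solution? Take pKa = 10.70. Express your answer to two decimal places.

pH = 11.20

Using pH = pKa + log([base]/[acid]) with [base]/[acid] = 1.3/0.41:
pH = 10.70 + (+0.501) = 11.20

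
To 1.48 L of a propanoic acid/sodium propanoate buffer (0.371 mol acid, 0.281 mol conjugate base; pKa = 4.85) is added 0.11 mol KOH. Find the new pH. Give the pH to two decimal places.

After neutralization: n(CH3CH2COOH) = 0.261 mol, n(CH3CH2COO-) = 0.391 mol.
Henderson–Hasselbalch with mole ratio 0.391/0.261: pH = 4.85 + (+0.176)

pH = 5.03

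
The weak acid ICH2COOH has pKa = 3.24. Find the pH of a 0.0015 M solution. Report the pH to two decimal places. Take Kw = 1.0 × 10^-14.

ICH2COOH ⇌ ICH2COO- + H+
Ka = 10^(−3.24) = 5.75 × 10^-4
Let x = [H+] at equilibrium. Ka = x²/(0.0015 − x).
The 5% rule fails; solving x² + Ka·x − Ka·C₀ = 0 exactly:
x = [−0.000575 + √(0.000575² + 3.45e-06)]/2 = 6.85 × 10^-4 M
pH = −log(6.85 × 10^-4) = 3.16

pH = 3.16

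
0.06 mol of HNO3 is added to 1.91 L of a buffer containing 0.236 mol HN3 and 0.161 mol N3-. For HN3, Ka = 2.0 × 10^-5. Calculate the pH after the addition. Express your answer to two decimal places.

pH = 4.23

After neutralization: n(HN3) = 0.296 mol, n(N3-) = 0.101 mol.
pKa = −log(2.0 × 10^-5) = 4.699
pH = pKa + log([A⁻]/[HA]) = 4.699 + log(0.101/0.296) = 4.699 -0.467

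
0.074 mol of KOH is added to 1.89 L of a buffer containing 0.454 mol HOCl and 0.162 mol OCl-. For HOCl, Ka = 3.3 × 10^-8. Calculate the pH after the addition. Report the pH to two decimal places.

After neutralization: n(HOCl) = 0.38 mol, n(OCl-) = 0.236 mol.
pKa = −log(3.3 × 10^-8) = 7.481
pH = pKa + log(n_OCl-/n_HOCl) = 7.481 + log(0.236/0.38) = 7.481 + (-0.207)

pH = 7.27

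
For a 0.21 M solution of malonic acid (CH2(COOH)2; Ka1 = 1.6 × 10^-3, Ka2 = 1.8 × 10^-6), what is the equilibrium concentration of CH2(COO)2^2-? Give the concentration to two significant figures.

1.8 × 10^-6 M

First ionization gives [H+] ≈ [CH2(COOH)COO-] = 1.75 × 10^-2 M.
Second step: Ka2 = [H+][CH2(COO)2^2-]/[CH2(COOH)COO-] ≈ [CH2(COO)2^2-] (since [H+] ≈ [CH2(COOH)COO-]).
So [CH2(COO)2^2-] ≈ Ka2.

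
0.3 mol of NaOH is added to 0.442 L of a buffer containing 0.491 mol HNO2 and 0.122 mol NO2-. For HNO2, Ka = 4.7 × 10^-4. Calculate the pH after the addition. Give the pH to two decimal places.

pH = 3.67

After neutralization: n(HNO2) = 0.191 mol, n(NO2-) = 0.422 mol.
pKa = −log(4.7 × 10^-4) = 3.328
pH = pKa + log([A⁻]/[HA]) = 3.328 + log(0.422/0.191) = 3.328 +0.344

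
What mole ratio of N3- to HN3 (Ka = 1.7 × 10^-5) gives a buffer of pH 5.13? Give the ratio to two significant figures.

pKa = -log(1.7 × 10^-5) = 4.770
pH = pKa + log(r) ⇒ log(r) = 5.13 − 4.770 = +0.360
r = [N3-]/[HN3] = 10^(+0.360) = 2.29

ratio = 2.3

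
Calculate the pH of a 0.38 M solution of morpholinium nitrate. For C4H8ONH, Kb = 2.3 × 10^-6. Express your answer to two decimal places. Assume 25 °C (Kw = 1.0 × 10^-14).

C4H8ONH2+ is the conjugate acid of the weak base C4H8ONH.
Ka = Kw/Kb = 1.0×10^-14 / 2.3 × 10^-6 = 4.35 × 10^-9
Ka = x²/(0.38 − x) = 4.35 × 10^-9
Neglecting x in the denominator: x = √(4.35 × 10^-9 × 0.38) = 4.07 × 10^-5 M
(x/C₀ = 0.011% < 5%, so the approximation holds.)
pH = −log[H+] = −log(4.07 × 10^-5) = 4.39

pH = 4.39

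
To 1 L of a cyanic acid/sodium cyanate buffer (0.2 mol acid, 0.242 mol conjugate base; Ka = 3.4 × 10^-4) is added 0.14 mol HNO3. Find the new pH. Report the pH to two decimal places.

pH = 2.95

Added H+ converts OCN- to HOCN: HOCN → 0.34 mol, OCN- → 0.102 mol.
pKa = −log(3.4 × 10^-4) = 3.469
Henderson–Hasselbalch with mole ratio 0.102/0.34: pH = 3.469 + (-0.523)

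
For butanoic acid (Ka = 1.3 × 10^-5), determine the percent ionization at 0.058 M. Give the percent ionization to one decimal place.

CH3(CH2)2COOH ⇌ CH3(CH2)2COO- + H+; let x = [H+] at equilibrium.
x ≈ √(Ka·C₀) = √(1.3 × 10^-5 × 0.058) = 8.68 × 10^-4 M
% ionization = x/C₀ × 100% = 8.68 × 10^-4/0.058 × 100% = 1.5%

1.5%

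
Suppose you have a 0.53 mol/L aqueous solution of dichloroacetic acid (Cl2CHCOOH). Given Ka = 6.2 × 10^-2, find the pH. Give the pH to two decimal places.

pH = 0.82

Cl2CHCOOH ⇌ Cl2CHCOO- + H+
Ka = [H+]²/(0.53 − [H+]) = 6.2 × 10^-2
[H+] is not negligible relative to C₀; solve [H+]² + 0.062·[H+] − 0.0329 = 0.
[H+] = [−0.062 + √(0.062² + 0.131)]/2 = 1.53 × 10^-1 M
pH = −log[H+] = −log(1.53 × 10^-1) = 0.82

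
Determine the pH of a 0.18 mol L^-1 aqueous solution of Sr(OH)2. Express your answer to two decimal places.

Sr(OH)2 is a strong base (each formula unit releases 2 OH-); [OH-] = 0.36 M.
pOH = -log(0.36) = 0.44
pH = 14.00 - 0.44 = 13.56

pH = 13.56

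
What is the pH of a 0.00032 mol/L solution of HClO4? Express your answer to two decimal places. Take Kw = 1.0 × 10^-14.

HClO4 is a strong acid and dissociates completely, so [H+] = 0.00032 M.
pH = -log(0.00032) = 3.49

pH = 3.49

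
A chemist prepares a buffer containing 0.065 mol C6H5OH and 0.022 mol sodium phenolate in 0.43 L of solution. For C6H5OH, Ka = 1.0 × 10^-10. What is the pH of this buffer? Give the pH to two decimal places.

pH = 9.53

pKa = −log(1.0 × 10^-10) = 10.000
Henderson–Hasselbalch: pH = pKa + log([C6H5O-]/[C6H5OH]) = 10.000 + log(0.022/0.065)
pH = 10.000 + (-0.470) = 9.53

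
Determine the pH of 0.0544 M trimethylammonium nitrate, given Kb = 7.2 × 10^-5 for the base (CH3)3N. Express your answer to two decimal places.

pH = 5.56

(CH3)3NH+ is the conjugate acid of the weak base (CH3)3N.
Ka = Kw/Kb = 1.0×10^-14 / 7.2 × 10^-5 = 1.39 × 10^-10
Let x = [H+] at equilibrium. Ka = x²/(0.0544 − x).
Neglecting x in the denominator: x = √(1.39 × 10^-10 × 0.0544) = 2.75 × 10^-6 M
Check: 0.0051% ionized — well under 5%, approximation valid.
pH = −log(2.75 × 10^-6) = 5.56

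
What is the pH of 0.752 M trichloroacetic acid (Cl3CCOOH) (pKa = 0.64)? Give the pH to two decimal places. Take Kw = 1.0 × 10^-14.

Cl3CCOOH ⇌ Cl3CCOO- + H+
Ka = 10^(−0.64) = 2.29 × 10^-1
From the ICE table, Ka = [H+]²/(0.752 − [H+]) = 2.29 × 10^-1.
The 5% rule fails; solving [H+]² + Ka·[H+] − Ka·C₀ = 0 exactly:
[H+] = (−Ka + √(Ka² + 4·Ka·C₀))/2 = 3.16 × 10^-1 M
pH = −log[H+] = −log(3.16 × 10^-1) = 0.50

pH = 0.50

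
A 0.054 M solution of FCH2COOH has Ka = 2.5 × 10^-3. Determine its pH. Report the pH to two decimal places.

FCH2COOH ⇌ FCH2COO- + H+
Ka = [H+]²/(0.054 − [H+]) = 2.5 × 10^-3
Here C₀/Ka ≈ 21.6, so the small-[H+] approximation fails. Use the quadratic:
[H+] = [−0.0025 + √(0.0025² + 0.00054)]/2 = 1.04 × 10^-2 M
pH = −log[H+] = −log(1.04 × 10^-2) = 1.98

pH = 1.98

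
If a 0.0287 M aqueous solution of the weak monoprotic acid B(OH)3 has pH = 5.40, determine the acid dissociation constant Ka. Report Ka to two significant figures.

[H+] = 10^(-5.40) = 3.98 × 10^-6 M
At equilibrium [HA] = 0.0287 − 3.98 × 10^-6 = 2.87 × 10^-2 M
Ka = [H+][A-]/[HA] = (3.98 × 10^-6)² / 2.87 × 10^-2 = 5.5 × 10^-10

Ka = 5.5 × 10^-10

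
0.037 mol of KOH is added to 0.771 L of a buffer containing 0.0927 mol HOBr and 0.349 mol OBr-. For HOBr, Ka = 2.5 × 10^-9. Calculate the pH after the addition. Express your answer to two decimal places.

pH = 9.44

After neutralization: n(HOBr) = 0.0557 mol, n(OBr-) = 0.386 mol.
pKa = −log(2.5 × 10^-9) = 8.602
pH = pKa + log([A⁻]/[HA]) = 8.602 + log(0.386/0.0557) = 8.602 +0.841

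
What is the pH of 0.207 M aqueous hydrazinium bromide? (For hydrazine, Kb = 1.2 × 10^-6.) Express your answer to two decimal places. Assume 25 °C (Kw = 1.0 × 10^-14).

N2H5+ is the conjugate acid of the weak base N2H4.
Ka = Kw/Kb = 1.0×10^-14 / 1.2 × 10^-6 = 8.33 × 10^-9
Ka = [H+]²/(0.207 − [H+]) = 8.33 × 10^-9
Since Ka ≪ C₀, [H+] ≈ √(Ka·C₀) = 4.15 × 10^-5 M.
Check: 0.02% ionized — well under 5%, approximation valid.
pH = −log[H+] = −log(4.15 × 10^-5) = 4.38

pH = 4.38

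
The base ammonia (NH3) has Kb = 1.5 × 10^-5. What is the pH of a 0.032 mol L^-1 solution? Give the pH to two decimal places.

pH = 10.84

NH3 + H2O ⇌ NH4+ + OH-
From the ICE table, Kb = x²/(0.032 − x) = 1.5 × 10^-5.
Assume x ≪ 0.032: x ≈ √(1.5 × 10^-5 × 0.032) = 6.93 × 10^-4 M
Check: 2.2% ionized — well under 5%, approximation valid.
pOH = 3.16, so pH = 14.00 − pOH = 10.84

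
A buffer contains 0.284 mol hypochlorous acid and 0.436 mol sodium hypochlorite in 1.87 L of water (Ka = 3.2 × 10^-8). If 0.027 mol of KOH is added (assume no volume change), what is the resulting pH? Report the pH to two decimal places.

OH- converts HOCl to OCl-: HOCl → 0.257 mol, OCl- → 0.463 mol.
pKa = −log(3.2 × 10^-8) = 7.495
pH = pKa + log(n_OCl-/n_HOCl) = 7.495 + log(0.463/0.257) = 7.495 + (+0.256)

pH = 7.75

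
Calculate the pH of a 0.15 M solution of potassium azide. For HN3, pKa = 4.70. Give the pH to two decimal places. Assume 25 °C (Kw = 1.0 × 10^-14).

pH = 8.94

N3- is the conjugate base of the weak acid HN3.
Ka = 10^(−4.70) = 2.00 × 10^-5
Kb = Kw/Ka = 1.0×10^-14 / 2.00 × 10^-5 = 5.00 × 10^-10
From the ICE table, Kb = x²/(0.15 − x) = 5.00 × 10^-10.
Since Kb ≪ C₀, x ≈ √(Kb·C₀) = 8.66 × 10^-6 M.
(x/C₀ = 0.0058% < 5%, so the approximation holds.)
pOH = 5.06, so pH = 14.00 − pOH = 8.94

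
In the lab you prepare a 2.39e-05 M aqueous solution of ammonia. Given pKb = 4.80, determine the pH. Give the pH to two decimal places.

pH = 9.12

NH3 + H2O ⇌ NH4+ + OH-
Kb = 10^(−4.80) = 1.58 × 10^-5
From the ICE table, Kb = [OH-]²/(2.39e-05 − [OH-]) = 1.58 × 10^-5.
[OH-] is not negligible relative to C₀; solve [OH-]² + 1.58e-05·[OH-] − 3.78e-10 = 0.
[OH-] = [−1.58e-05 + √(1.58e-05² + 1.51e-09)]/2 = 1.31 × 10^-5 M
pOH = 4.88, so pH = 14.00 − pOH = 9.12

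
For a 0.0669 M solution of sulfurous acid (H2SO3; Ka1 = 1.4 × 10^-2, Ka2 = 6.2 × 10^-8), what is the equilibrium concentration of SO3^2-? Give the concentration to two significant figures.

First ionization gives [H+] ≈ [HSO3-] = 2.44 × 10^-2 M.
Second step: Ka2 = [H+][SO3^2-]/[HSO3-] ≈ [SO3^2-] (since [H+] ≈ [HSO3-]).
So [SO3^2-] ≈ Ka2.

6.2 × 10^-8 M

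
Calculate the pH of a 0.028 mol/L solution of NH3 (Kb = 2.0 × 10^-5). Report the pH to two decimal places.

NH3 + H2O ⇌ NH4+ + OH-
Kb = [OH-]²/(0.028 − [OH-]) = 2.0 × 10^-5
Assume [OH-] ≪ 0.028: [OH-] ≈ √(2.0 × 10^-5 × 0.028) = 7.48 × 10^-4 M
([OH-]/C₀ = 2.7% < 5%, so the approximation holds.)
pOH = −log(7.48 × 10^-4) = 3.13; pH = 14.00 − 3.13 = 10.87

pH = 10.87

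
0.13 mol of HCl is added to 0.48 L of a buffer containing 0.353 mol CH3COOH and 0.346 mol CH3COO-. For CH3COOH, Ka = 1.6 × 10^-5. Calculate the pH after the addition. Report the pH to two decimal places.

Added H+ converts CH3COO- to CH3COOH: CH3COOH → 0.483 mol, CH3COO- → 0.216 mol.
pKa = −log(1.6 × 10^-5) = 4.796
Henderson–Hasselbalch with mole ratio 0.216/0.483: pH = 4.796 + (-0.349)

pH = 4.45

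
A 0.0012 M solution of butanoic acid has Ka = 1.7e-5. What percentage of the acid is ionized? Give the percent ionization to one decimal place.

11.2%

CH3(CH2)2COOH ⇌ CH3(CH2)2COO- + H+; let x = [H+] at equilibrium.
Solve x² + 1.7e-05x − 2.04e-08 = 0 → x = 1.35 × 10^-4 M
% ionization = x/C₀ × 100% = 1.35 × 10^-4/0.0012 × 100% = 11.2%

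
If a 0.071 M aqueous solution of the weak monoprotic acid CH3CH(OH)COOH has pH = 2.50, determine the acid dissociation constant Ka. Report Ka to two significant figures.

Ka = 1.5 × 10^-4

[H+] = 10^(-2.50) = 3.16 × 10^-3 M
At equilibrium [HA] = 0.071 − 3.16 × 10^-3 = 6.78 × 10^-2 M
Ka = [H+][A-]/[HA] = (3.16 × 10^-3)² / 6.78 × 10^-2 = 1.5 × 10^-4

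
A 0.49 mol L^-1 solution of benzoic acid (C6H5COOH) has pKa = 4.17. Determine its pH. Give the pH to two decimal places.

pH = 2.24

C6H5COOH ⇌ C6H5COO- + H+
Ka = 10^(−4.17) = 6.76 × 10^-5
From the ICE table, Ka = [H+]²/(0.49 − [H+]) = 6.76 × 10^-5.
Assume [H+] ≪ 0.49: [H+] ≈ √(6.76 × 10^-5 × 0.49) = 5.76 × 10^-3 M
pH = −log[H+] = −log(5.76 × 10^-3) = 2.24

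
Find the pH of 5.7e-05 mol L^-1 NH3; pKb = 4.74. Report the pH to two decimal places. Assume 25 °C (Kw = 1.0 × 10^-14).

NH3 + H2O ⇌ NH4+ + OH-
Kb = 10^(−4.74) = 1.82 × 10^-5
Let x = [OH-] at equilibrium. Kb = x²/(5.7e-05 − x).
x is not negligible relative to C₀; solve x² + 1.82e-05·x − 1.04e-09 = 0.
x = [−1.82e-05 + √(1.82e-05² + 4.15e-09)]/2 = 2.44 × 10^-5 M
pOH = 4.61, so pH = 14.00 − pOH = 9.39

pH = 9.39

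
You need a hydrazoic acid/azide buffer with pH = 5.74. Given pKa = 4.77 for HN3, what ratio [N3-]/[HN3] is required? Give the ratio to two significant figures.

ratio = 9.3

pH = pKa + log(r) ⇒ log(r) = 5.74 − 4.77 = +0.97
r = [N3-]/[HN3] = 10^(+0.97) = 9.33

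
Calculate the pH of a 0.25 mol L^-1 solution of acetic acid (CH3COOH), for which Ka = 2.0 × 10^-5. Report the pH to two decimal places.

CH3COOH ⇌ CH3COO- + H+
Let x = [H+] at equilibrium. Ka = x²/(0.25 − x).
Assume x ≪ 0.25: x ≈ √(2.0 × 10^-5 × 0.25) = 2.24 × 10^-3 M
(x/C₀ = 0.89% < 5%, so the approximation holds.)
pH = −log(2.24 × 10^-3) = 2.65

pH = 2.65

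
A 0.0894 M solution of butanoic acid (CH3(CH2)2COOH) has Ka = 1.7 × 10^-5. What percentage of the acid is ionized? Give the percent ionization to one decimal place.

CH3(CH2)2COOH ⇌ CH3(CH2)2COO- + H+; let x = [H+] at equilibrium.
x ≈ √(Ka·C₀) = √(1.7 × 10^-5 × 0.0894) = 1.23 × 10^-3 M
Fraction ionized = 1.23 × 10^-3 / 0.0894 = 0.0138 → 1.4%

1.4%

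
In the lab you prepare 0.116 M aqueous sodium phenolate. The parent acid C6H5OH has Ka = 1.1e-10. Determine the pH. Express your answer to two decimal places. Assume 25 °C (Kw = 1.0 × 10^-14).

C6H5O- is the conjugate base of the weak acid C6H5OH.
Kb = Kw/Ka = 1.0×10^-14 / 1.1 × 10^-10 = 9.09 × 10^-5
Let x = [OH-] at equilibrium. Kb = x²/(0.116 − x).
Since Kb ≪ C₀, x ≈ √(Kb·C₀) = 3.25 × 10^-3 M.
Check: 2.8% ionized — well under 5%, approximation valid.
pOH = 2.49, so pH = 14.00 − pOH = 11.51

pH = 11.51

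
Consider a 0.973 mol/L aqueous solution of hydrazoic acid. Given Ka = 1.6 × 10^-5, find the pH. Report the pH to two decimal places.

HN3 ⇌ N3- + H+
From the ICE table, Ka = [H+]²/(0.973 − [H+]) = 1.6 × 10^-5.
Assume [H+] ≪ 0.973: [H+] ≈ √(1.6 × 10^-5 × 0.973) = 3.95 × 10^-3 M
pH = −log[H+] = −log(3.95 × 10^-3) = 2.40

pH = 2.40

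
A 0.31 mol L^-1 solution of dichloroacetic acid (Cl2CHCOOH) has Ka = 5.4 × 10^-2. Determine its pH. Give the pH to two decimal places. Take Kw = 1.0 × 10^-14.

Cl2CHCOOH ⇌ Cl2CHCOO- + H+
Ka = x²/(0.31 − x) = 5.4 × 10^-2
x is not negligible relative to C₀; solve x² + 0.054·x − 0.0167 = 0.
x = (−Ka + √(Ka² + 4·Ka·C₀))/2 = 1.05 × 10^-1 M
pH = −log(1.05 × 10^-1) = 0.98

pH = 0.98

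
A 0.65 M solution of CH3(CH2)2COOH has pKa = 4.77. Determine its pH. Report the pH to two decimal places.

CH3(CH2)2COOH ⇌ CH3(CH2)2COO- + H+
Ka = 10^(−4.77) = 1.70 × 10^-5
Let x = [H+] at equilibrium. Ka = x²/(0.65 − x).
Neglecting x in the denominator: x = √(1.70 × 10^-5 × 0.65) = 3.32 × 10^-3 M
Check: 0.51% ionized — well under 5%, approximation valid.
pH = −log(3.32 × 10^-3) = 2.48

pH = 2.48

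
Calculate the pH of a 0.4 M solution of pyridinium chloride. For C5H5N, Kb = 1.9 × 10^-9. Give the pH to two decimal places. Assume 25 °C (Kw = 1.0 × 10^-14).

pH = 2.84

C5H5NH+ is the conjugate acid of the weak base C5H5N.
Ka = Kw/Kb = 1.0×10^-14 / 1.9 × 10^-9 = 5.26 × 10^-6
From the ICE table, Ka = [H+]²/(0.4 − [H+]) = 5.26 × 10^-6.
Since Ka ≪ C₀, [H+] ≈ √(Ka·C₀) = 1.45 × 10^-3 M.
([H+]/C₀ = 0.36% < 5%, so the approximation holds.)
pH = −log(1.45 × 10^-3) = 2.84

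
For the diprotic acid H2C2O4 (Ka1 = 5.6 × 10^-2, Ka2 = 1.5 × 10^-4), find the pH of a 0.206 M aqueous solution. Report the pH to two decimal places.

Since Ka1 ≫ Ka2, the first ionization dominates [H+].
Ka1 = x²/(0.206 − x) = 5.6 × 10^-2
Solving the quadratic: x = (−Ka1 + √(Ka1² + 4·Ka1·C₀))/2 = 8.30 × 10^-2 M
pH = −log(8.30 × 10^-2) = 1.08

pH = 1.08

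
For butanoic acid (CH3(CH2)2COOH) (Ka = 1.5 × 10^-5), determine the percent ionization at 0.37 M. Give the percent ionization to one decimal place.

0.6%

CH3(CH2)2COOH ⇌ CH3(CH2)2COO- + H+; let x = [H+] at equilibrium.
x ≈ √(Ka·C₀) = √(1.5 × 10^-5 × 0.37) = 2.36 × 10^-3 M
Fraction ionized = 2.36 × 10^-3 / 0.37 = 0.0064 → 0.6%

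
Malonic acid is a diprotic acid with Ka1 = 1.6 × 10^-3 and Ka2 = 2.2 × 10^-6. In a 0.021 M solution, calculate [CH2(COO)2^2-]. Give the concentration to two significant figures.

First ionization gives [H+] ≈ [CH2(COOH)COO-] = 5.05 × 10^-3 M.
Second step: Ka2 = [H+][CH2(COO)2^2-]/[CH2(COOH)COO-] ≈ [CH2(COO)2^2-] (since [H+] ≈ [CH2(COOH)COO-]).
So [CH2(COO)2^2-] ≈ Ka2.

2.2 × 10^-6 M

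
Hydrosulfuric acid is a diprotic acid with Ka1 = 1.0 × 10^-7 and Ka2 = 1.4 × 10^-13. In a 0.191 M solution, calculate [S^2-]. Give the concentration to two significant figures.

1.4 × 10^-13 M

First ionization gives [H+] ≈ [HS-] = 1.38 × 10^-4 M.
Second step: Ka2 = [H+][S^2-]/[HS-] ≈ [S^2-] (since [H+] ≈ [HS-]).
So [S^2-] ≈ Ka2.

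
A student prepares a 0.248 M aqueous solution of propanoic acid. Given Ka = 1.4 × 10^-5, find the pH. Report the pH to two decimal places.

pH = 2.73

CH3CH2COOH ⇌ CH3CH2COO- + H+
From the ICE table, Ka = x²/(0.248 − x) = 1.4 × 10^-5.
Since Ka ≪ C₀, x ≈ √(Ka·C₀) = 1.86 × 10^-3 M.
Check: 0.75% ionized — well under 5%, approximation valid.
pH = −log[H+] = −log(1.86 × 10^-3) = 2.73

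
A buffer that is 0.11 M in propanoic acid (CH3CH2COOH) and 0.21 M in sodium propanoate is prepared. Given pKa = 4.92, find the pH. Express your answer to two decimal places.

Using pH = pKa + log([base]/[acid]) with [base]/[acid] = 0.21/0.11:
pH = 4.92 + (+0.281) = 5.20

pH = 5.20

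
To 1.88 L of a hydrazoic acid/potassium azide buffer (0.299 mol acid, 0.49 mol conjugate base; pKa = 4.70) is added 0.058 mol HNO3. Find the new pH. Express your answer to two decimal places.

Added H+ converts N3- to HN3: HN3 → 0.357 mol, N3- → 0.432 mol.
pH = pKa + log([A⁻]/[HA]) = 4.70 + log(0.432/0.357) = 4.70 +0.083

pH = 4.78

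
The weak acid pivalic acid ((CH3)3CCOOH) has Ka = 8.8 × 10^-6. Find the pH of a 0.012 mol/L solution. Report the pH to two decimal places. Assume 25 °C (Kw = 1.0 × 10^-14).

(CH3)3CCOOH ⇌ (CH3)3CCOO- + H+
Ka = [H+]²/(0.012 − [H+]) = 8.8 × 10^-6
Since Ka ≪ C₀, [H+] ≈ √(Ka·C₀) = 3.25 × 10^-4 M.
Check: 2.7% ionized — well under 5%, approximation valid.
pH = −log(3.25 × 10^-4) = 3.49

pH = 3.49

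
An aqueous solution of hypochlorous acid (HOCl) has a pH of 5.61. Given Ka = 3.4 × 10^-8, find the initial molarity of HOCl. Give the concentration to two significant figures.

[H+] = 10^(-5.61) = 2.45 × 10^-6 M = x
Ka = x²/(C₀ − x) ⇒ C₀ = x + x²/Ka
C₀ = 2.45 × 10^-6 + (2.45 × 10^-6)²/(3.4 × 10^-8) = 1.79 × 10^-4 M

C₀ = 1.8 × 10^-4 M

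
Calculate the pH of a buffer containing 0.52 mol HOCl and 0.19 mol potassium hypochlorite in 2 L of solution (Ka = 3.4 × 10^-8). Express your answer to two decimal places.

pH = 7.03

pKa = −log(3.4 × 10^-8) = 7.469
Henderson–Hasselbalch: pH = pKa + log([OCl-]/[HOCl]) = 7.469 + log(0.19/0.52)
pH = 7.469 + (-0.437) = 7.03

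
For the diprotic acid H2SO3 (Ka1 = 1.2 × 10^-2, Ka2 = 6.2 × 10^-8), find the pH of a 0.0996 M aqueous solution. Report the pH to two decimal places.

pH = 1.54

Since Ka1 ≫ Ka2, the first ionization dominates [H+].
Ka1 = x²/(0.0996 − x) = 1.2 × 10^-2
Solving the quadratic: x = (−Ka1 + √(Ka1² + 4·Ka1·C₀))/2 = 2.91 × 10^-2 M
pH = −log(2.91 × 10^-2) = 1.54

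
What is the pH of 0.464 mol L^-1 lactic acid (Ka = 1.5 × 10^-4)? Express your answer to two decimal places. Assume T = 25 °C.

CH3CH(OH)COOH ⇌ CH3CH(OH)COO- + H+
From the ICE table, Ka = [H+]²/(0.464 − [H+]) = 1.5 × 10^-4.
Since Ka ≪ C₀, [H+] ≈ √(Ka·C₀) = 8.34 × 10^-3 M.
([H+]/C₀ = 1.8% < 5%, so the approximation holds.)
pH = −log(8.34 × 10^-3) = 2.08

pH = 2.08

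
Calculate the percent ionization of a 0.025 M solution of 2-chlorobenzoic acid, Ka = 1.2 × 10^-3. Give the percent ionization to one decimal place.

19.6%

ClC6H4COOH ⇌ ClC6H4COO- + H+; let x = [H+] at equilibrium.
Ka = x²/(C₀ − x); solving the quadratic gives x = 4.91 × 10^-3 M.
% ionization = x/C₀ × 100% = 4.91 × 10^-3/0.025 × 100% = 19.6%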